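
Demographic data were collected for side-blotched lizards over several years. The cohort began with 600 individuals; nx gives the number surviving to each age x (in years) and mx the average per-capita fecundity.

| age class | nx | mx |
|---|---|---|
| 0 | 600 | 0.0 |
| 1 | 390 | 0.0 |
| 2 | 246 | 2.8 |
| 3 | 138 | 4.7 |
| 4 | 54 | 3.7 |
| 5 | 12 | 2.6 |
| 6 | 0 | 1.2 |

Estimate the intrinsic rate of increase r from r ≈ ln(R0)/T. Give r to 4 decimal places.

lx = nx/n0 = nx/600: 1, 0.65, 0.41, 0.23, 0.09, 0.02, 0
R0 = Σ lx·mx = 0 + 0 + 1.148 + 1.081 + 0.333 + 0.052 + 0 = 2.614
Σ x·lx·mx = 7.131; T = 7.131/2.614 = 2.728…
r ≈ ln(R0)/T = ln(2.614)/2.728… = 0.352229… → 0.3522

0.3522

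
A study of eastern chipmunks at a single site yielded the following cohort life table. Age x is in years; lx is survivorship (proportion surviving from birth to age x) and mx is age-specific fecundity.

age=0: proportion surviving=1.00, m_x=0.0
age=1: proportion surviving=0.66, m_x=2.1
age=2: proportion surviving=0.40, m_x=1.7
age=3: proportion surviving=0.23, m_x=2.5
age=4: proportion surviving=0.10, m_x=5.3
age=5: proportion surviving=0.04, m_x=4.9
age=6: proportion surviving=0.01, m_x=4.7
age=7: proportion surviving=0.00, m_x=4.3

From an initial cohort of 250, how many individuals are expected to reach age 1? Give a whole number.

Expected survivors = N0 · l_1 = 250 × 0.66 = 165 → 165

165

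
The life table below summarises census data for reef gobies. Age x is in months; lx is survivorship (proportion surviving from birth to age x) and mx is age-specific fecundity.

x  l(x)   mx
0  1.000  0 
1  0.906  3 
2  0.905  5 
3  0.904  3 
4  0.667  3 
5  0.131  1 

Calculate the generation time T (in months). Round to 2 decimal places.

2.36

lx·mx: 0, 2.718, 4.525, 2.712, 2.001, 0.131 → R0 = 12.087
x·lx·mx: 0, 2.718, 9.05, 8.136, 8.004, 0.655 → Σ = 28.563
T = 28.563 / 12.087 = 2.363117… → 2.36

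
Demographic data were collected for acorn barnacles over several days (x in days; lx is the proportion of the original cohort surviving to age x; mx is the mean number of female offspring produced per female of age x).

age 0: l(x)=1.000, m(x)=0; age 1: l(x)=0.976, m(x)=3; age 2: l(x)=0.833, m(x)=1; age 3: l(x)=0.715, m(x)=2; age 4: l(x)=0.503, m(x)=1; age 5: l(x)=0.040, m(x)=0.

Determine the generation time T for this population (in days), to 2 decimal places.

lx·mx: 0, 2.928, 0.833, 1.43, 0.503, 0 → R0 = 5.694
x·lx·mx: 0, 2.928, 1.666, 4.29, 2.012, 0 → Σ = 10.896
T = 10.896 / 5.694 = 1.913593… → 1.91

1.91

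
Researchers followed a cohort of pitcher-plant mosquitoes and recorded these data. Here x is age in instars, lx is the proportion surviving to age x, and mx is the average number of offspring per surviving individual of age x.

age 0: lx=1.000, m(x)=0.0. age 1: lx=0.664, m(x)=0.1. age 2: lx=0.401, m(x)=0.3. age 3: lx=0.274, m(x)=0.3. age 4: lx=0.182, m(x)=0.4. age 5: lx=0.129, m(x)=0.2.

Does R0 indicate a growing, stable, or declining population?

declining

R0 = Σ lx·mx = 0 + 0.0664 + 0.1203 + 0.0822 + 0.0728 + 0.0258 = 0.3675
R0 < 1, so the population is declining.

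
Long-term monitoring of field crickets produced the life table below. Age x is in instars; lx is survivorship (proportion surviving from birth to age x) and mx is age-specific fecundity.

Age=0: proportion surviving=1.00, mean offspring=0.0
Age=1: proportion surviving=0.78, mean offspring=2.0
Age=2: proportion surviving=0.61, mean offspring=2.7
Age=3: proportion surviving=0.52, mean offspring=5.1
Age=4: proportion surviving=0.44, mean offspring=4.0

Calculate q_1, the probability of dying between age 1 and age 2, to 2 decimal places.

0.22

q_1 = (l_1 − l_2) / l_1 = (0.78 − 0.61) / 0.78
     = 0.17 / 0.78 = 0.217949… → 0.22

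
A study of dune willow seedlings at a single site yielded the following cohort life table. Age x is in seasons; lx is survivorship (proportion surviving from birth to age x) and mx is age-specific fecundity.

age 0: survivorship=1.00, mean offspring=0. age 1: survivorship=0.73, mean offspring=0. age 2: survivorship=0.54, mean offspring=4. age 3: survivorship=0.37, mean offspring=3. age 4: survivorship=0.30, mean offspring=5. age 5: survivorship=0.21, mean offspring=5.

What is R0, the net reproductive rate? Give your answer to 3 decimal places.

lx·mx by age: 0, 0, 2.16, 1.11, 1.5, 1.05
R0 = Σ lx·mx = 5.82 → 5.820

5.820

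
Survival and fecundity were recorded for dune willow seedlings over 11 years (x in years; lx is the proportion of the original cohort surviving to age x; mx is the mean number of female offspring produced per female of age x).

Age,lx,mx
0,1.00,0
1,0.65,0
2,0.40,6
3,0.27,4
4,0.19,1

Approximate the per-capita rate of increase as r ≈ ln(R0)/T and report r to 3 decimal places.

0.542

R0 = Σ lx·mx = 0 + 0 + 2.4 + 1.08 + 0.19 = 3.67
Σ x·lx·mx = 8.8; T = 8.8/3.67 = 2.39782…
r ≈ ln(R0)/T = ln(3.67)/2.39782… = 0.54224… → 0.542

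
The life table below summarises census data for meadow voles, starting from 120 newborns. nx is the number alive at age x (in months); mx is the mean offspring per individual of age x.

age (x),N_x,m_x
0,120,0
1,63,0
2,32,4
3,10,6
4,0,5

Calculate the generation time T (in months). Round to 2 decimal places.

lx = nx/n0 = nx/120: 1, 0.525, 0.26667…, 0.08333…, 0
lx·mx: 0, 0, 1.066667…, 0.5…, 0 → R0 = 1.566667…
x·lx·mx: 0, 0, 2.133333…, 1.5…, 0 → Σ = 3.633333…
T = 3.633333… / 1.566667… = 2.319149… → 2.32

2.32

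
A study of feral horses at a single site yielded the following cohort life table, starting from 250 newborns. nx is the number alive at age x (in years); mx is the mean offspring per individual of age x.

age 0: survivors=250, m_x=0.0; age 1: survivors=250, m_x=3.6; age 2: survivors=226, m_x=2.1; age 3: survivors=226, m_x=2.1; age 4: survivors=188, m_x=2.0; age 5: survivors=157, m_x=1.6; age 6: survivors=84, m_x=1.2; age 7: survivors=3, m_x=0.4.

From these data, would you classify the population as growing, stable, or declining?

growing

lx = nx/n0 = nx/250: 1, 1, 0.904, 0.904, 0.752, 0.628, 0.336, 0.012
R0 = Σ lx·mx = 0 + 3.6 + 1.8984 + 1.8984 + 1.504 + 1.0048 + 0.4032 + 0.0048 = 10.3136
R0 > 1, so the population is growing.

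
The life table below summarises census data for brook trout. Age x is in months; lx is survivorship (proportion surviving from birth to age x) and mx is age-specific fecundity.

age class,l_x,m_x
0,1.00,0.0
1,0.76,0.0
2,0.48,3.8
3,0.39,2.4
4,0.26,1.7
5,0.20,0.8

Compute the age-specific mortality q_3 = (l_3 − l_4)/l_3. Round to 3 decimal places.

0.333

q_3 = (l_3 − l_4) / l_3 = (0.39 − 0.26) / 0.39
     = 0.13 / 0.39 = 0.333333… → 0.333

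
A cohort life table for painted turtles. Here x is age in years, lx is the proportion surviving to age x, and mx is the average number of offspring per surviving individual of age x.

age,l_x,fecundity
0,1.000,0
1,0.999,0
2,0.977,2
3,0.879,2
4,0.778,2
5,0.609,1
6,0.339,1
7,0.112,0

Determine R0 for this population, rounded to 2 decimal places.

6.22

lx·mx by age: 0, 0, 1.954, 1.758, 1.556, 0.609, 0.339, 0
R0 = Σ lx·mx = 6.216 → 6.22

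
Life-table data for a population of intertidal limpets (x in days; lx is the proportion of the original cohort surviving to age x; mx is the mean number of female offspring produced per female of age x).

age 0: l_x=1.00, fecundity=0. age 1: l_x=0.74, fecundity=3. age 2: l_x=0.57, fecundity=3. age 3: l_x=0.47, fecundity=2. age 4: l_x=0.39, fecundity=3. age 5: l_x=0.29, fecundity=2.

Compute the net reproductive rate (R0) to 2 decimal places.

lx·mx by age: 0, 2.22, 1.71, 0.94, 1.17, 0.58
R0 = Σ lx·mx = 6.62 → 6.62

6.62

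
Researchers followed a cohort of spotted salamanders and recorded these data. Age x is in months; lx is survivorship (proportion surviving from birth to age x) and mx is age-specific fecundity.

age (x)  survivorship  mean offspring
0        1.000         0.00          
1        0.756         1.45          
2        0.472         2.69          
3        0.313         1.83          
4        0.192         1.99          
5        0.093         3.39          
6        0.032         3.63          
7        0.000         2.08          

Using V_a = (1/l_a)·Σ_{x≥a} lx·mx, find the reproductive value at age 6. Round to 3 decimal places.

3.630

lx·mx for x ≥ 6: 0.11616, 0 → sum = 0.11616
V_6 = 0.11616 / l_6 = 0.11616 / 0.032 = 3.63 → 3.630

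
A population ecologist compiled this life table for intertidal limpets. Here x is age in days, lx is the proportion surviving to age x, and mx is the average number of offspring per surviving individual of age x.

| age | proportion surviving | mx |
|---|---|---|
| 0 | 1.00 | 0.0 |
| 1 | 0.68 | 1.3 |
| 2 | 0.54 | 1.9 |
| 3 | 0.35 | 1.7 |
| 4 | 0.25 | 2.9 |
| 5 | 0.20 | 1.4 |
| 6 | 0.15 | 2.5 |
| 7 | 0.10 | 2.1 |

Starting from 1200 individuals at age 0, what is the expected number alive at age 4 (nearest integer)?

300

Expected survivors = N0 · l_4 = 1200 × 0.25 = 300 → 300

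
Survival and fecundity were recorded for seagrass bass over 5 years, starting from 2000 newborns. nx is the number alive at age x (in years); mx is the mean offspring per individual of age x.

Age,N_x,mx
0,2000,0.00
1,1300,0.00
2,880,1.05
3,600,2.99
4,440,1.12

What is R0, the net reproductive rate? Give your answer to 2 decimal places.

1.61

lx = nx/n0 = nx/2000: 1, 0.65, 0.44, 0.3, 0.22
lx·mx by age: 0, 0, 0.462, 0.897, 0.2464
R0 = Σ lx·mx = 1.6054 → 1.61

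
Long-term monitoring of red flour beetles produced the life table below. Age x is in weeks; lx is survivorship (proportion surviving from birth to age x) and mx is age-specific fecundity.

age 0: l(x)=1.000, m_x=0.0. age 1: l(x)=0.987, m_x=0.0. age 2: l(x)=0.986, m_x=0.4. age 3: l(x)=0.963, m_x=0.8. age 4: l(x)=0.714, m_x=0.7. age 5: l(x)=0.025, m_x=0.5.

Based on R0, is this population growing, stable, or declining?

growing

R0 = Σ lx·mx = 0 + 0 + 0.3944 + 0.7704 + 0.4998 + 0.0125 = 1.6771
R0 > 1, so the population is growing.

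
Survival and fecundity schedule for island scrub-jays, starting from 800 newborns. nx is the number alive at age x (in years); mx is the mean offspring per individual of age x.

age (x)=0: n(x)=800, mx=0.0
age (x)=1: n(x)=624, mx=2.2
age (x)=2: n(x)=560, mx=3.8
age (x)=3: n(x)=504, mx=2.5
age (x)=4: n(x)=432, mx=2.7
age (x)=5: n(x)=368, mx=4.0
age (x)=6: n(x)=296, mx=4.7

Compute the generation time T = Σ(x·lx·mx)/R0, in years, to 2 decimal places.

3.39

lx = nx/n0 = nx/800: 1, 0.78, 0.7, 0.63, 0.54, 0.46, 0.37
lx·mx: 0, 1.716, 2.66, 1.575, 1.458, 1.84, 1.739 → R0 = 10.988
x·lx·mx: 0, 1.716, 5.32, 4.725, 5.832, 9.2, 10.434 → Σ = 37.227
T = 37.227 / 10.988 = 3.387969… → 3.39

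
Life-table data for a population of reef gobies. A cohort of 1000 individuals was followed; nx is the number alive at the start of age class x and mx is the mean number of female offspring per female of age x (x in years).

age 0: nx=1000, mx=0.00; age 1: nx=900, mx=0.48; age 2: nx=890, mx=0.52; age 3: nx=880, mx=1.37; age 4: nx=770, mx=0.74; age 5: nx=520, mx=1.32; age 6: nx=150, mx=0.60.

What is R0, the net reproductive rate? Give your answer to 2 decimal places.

lx = nx/n0 = nx/1000: 1, 0.9, 0.89, 0.88, 0.77, 0.52, 0.15
lx·mx by age: 0, 0.432, 0.4628, 1.2056, 0.5698, 0.6864, 0.09
R0 = Σ lx·mx = 3.4466 → 3.45

3.45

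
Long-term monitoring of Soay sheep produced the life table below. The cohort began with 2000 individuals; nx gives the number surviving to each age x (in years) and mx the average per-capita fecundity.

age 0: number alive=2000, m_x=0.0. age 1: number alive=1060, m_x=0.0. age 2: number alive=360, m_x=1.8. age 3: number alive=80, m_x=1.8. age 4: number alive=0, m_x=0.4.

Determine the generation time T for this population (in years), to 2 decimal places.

2.18

lx = nx/n0 = nx/2000: 1, 0.53, 0.18, 0.04, 0
lx·mx: 0, 0, 0.324, 0.072, 0 → R0 = 0.396
x·lx·mx: 0, 0, 0.648, 0.216, 0 → Σ = 0.864
T = 0.864 / 0.396 = 2.181818… → 2.18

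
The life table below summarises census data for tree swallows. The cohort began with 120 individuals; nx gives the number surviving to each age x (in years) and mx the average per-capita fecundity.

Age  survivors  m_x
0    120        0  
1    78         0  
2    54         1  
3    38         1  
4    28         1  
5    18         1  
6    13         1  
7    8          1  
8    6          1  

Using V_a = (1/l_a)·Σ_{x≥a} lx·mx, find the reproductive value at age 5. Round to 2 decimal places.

2.50

lx = nx/n0 = nx/120: 1, 0.65, 0.45, 0.31667…, 0.23333…, 0.15, 0.10833…, 0.06667…, 0.05
lx·mx for x ≥ 5: 0.15, 0.108333…, 0.066667…, 0.05 → sum = 0.375…
V_5 = 0.375… / l_5 = 0.375… / 0.15 = 2.5… → 2.50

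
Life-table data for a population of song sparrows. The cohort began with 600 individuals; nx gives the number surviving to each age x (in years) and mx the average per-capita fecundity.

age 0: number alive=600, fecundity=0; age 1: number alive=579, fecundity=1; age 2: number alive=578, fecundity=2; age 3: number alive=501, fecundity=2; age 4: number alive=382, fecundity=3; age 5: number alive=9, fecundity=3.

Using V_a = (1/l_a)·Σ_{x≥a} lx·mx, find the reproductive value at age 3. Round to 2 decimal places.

lx = nx/n0 = nx/600: 1, 0.965, 0.96333…, 0.835, 0.63667…, 0.015
lx·mx for x ≥ 3: 1.67, 1.91…, 0.045 → sum = 3.625…
V_3 = 3.625… / l_3 = 3.625… / 0.835 = 4.341317… → 4.34

4.34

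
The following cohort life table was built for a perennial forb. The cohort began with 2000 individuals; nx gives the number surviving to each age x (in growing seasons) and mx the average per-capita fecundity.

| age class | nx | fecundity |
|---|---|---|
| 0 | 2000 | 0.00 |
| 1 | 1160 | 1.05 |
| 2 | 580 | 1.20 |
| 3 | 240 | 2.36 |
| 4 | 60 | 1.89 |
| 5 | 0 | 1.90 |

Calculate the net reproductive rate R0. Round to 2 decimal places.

1.30

lx = nx/n0 = nx/2000: 1, 0.58, 0.29, 0.12, 0.03, 0
lx·mx by age: 0, 0.609, 0.348, 0.2832, 0.0567, 0
R0 = Σ lx·mx = 1.2969 → 1.30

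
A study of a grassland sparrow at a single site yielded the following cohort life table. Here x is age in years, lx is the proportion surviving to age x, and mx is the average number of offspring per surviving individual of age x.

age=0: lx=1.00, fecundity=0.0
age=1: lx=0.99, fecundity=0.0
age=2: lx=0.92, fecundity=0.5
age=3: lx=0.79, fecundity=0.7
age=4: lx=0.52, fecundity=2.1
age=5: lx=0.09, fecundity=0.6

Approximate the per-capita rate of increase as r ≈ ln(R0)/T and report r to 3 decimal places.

R0 = Σ lx·mx = 0 + 0 + 0.46 + 0.553 + 1.092 + 0.054 = 2.159
Σ x·lx·mx = 7.217; T = 7.217/2.159 = 3.34275…
r ≈ ln(R0)/T = ln(2.159)/3.34275… = 0.23024… → 0.230

0.230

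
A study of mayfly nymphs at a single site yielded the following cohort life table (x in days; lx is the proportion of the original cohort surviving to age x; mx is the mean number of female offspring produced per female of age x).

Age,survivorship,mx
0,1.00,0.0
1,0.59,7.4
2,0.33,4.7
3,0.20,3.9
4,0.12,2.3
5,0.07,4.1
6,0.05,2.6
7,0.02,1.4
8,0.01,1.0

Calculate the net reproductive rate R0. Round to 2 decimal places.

7.43

lx·mx by age: 0, 4.366, 1.551, 0.78, 0.276, 0.287, 0.13, 0.028, 0.01
R0 = Σ lx·mx = 7.428 → 7.43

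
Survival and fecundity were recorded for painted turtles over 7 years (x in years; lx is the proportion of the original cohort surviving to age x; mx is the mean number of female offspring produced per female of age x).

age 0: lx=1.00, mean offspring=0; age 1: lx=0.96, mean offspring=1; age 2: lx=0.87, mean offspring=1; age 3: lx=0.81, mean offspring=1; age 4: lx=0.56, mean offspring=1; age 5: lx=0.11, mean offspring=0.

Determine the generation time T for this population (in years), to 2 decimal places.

lx·mx: 0, 0.96, 0.87, 0.81, 0.56, 0 → R0 = 3.2
x·lx·mx: 0, 0.96, 1.74, 2.43, 2.24, 0 → Σ = 7.37
T = 7.37 / 3.2 = 2.303125 → 2.30

2.30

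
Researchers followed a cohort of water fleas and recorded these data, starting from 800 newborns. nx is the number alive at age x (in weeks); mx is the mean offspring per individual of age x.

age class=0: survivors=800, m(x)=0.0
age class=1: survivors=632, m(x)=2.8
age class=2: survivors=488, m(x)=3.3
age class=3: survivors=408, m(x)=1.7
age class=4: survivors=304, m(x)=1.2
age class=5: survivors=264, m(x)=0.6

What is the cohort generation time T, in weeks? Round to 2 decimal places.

2.03

lx = nx/n0 = nx/800: 1, 0.79, 0.61, 0.51, 0.38, 0.33
lx·mx: 0, 2.212, 2.013, 0.867, 0.456, 0.198 → R0 = 5.746
x·lx·mx: 0, 2.212, 4.026, 2.601, 1.824, 0.99 → Σ = 11.653
T = 11.653 / 5.746 = 2.028019… → 2.03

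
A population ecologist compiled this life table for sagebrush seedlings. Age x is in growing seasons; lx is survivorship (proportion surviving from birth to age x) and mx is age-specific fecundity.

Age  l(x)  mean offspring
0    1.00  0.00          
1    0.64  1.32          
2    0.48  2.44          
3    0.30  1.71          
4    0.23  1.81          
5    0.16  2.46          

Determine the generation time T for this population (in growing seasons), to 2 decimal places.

lx·mx: 0, 0.8448, 1.1712, 0.513, 0.4163, 0.3936 → R0 = 3.3389
x·lx·mx: 0, 0.8448, 2.3424, 1.539, 1.6652, 1.968 → Σ = 8.3594
T = 8.3594 / 3.3389 = 2.503639… → 2.50

2.50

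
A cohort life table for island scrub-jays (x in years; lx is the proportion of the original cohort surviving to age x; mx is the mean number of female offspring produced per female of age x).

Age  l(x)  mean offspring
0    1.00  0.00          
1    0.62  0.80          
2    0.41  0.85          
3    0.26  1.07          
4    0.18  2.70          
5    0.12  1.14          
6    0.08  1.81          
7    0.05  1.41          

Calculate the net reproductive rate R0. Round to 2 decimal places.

lx·mx by age: 0, 0.496, 0.3485, 0.2782, 0.486, 0.1368, 0.1448, 0.0705
R0 = Σ lx·mx = 1.9608 → 1.96

1.96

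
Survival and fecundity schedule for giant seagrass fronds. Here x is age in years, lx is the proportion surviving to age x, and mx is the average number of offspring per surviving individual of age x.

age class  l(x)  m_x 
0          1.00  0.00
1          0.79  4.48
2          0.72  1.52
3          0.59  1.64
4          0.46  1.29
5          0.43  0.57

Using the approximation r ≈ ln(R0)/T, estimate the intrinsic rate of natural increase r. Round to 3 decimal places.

R0 = Σ lx·mx = 0 + 3.5392 + 1.0944 + 0.9676 + 0.5934 + 0.2451 = 6.4397
Σ x·lx·mx = 12.2299; T = 12.2299/6.4397 = 1.89914…
r ≈ ln(R0)/T = ln(6.4397)/1.89914… = 0.9807… → 0.981

0.981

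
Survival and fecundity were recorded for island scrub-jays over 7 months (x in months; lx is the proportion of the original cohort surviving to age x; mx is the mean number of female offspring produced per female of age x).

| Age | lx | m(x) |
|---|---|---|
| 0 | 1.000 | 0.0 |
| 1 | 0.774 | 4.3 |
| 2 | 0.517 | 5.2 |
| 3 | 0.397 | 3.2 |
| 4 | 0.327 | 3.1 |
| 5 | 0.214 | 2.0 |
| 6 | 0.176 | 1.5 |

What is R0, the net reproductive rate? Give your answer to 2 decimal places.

lx·mx by age: 0, 3.3282, 2.6884, 1.2704, 1.0137, 0.428, 0.264
R0 = Σ lx·mx = 8.9927 → 8.99

8.99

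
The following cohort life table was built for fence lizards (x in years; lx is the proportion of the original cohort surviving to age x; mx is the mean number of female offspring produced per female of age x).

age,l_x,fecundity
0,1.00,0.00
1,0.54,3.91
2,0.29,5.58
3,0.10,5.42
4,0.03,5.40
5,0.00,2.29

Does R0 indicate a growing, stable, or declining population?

growing

R0 = Σ lx·mx = 0 + 2.1114 + 1.6182 + 0.542 + 0.162 + 0 = 4.4336
R0 > 1, so the population is growing.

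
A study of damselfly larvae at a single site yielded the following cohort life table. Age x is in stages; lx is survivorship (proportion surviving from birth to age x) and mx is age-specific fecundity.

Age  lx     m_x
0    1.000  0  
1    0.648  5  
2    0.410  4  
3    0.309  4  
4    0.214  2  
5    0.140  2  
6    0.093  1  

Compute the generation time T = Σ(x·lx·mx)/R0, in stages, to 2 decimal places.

2.01

lx·mx: 0, 3.24, 1.64, 1.236, 0.428, 0.28, 0.093 → R0 = 6.917
x·lx·mx: 0, 3.24, 3.28, 3.708, 1.712, 1.4, 0.558 → Σ = 13.898
T = 13.898 / 6.917 = 2.009253… → 2.01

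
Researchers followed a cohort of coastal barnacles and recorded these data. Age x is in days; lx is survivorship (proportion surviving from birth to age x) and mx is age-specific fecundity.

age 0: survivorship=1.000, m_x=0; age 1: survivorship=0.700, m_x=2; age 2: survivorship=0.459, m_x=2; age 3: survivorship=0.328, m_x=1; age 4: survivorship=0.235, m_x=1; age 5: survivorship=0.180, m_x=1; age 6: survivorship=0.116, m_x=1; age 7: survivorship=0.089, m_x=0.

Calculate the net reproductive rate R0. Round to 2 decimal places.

3.18

lx·mx by age: 0, 1.4, 0.918, 0.328, 0.235, 0.18, 0.116, 0
R0 = Σ lx·mx = 3.177 → 3.18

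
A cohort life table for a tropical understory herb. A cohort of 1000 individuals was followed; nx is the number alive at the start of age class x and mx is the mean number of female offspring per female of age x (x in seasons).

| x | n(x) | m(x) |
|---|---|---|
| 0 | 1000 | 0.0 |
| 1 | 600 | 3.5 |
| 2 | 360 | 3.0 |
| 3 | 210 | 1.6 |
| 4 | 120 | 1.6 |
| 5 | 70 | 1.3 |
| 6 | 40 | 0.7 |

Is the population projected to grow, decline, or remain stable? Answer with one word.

lx = nx/n0 = nx/1000: 1, 0.6, 0.36, 0.21, 0.12, 0.07, 0.04
R0 = Σ lx·mx = 0 + 2.1 + 1.08 + 0.336 + 0.192 + 0.091 + 0.028 = 3.827
R0 > 1, so the population is growing.

growing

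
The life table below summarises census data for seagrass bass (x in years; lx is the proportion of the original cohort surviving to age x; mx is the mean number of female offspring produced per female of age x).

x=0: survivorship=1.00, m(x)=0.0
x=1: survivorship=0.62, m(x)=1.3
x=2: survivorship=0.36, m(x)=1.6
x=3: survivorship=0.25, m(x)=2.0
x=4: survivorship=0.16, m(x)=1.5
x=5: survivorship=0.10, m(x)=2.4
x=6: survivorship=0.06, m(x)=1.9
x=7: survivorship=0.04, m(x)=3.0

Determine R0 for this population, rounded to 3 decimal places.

lx·mx by age: 0, 0.806, 0.576, 0.5, 0.24, 0.24, 0.114, 0.12
R0 = Σ lx·mx = 2.596 → 2.596

2.596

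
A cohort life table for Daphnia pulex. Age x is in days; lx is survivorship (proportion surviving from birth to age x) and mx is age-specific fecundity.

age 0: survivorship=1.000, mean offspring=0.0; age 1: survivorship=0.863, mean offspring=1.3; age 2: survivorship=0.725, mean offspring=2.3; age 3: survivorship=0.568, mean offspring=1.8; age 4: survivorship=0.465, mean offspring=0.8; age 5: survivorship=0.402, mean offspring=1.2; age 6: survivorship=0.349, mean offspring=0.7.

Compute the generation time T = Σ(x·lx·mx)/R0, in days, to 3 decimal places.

lx·mx: 0, 1.1219, 1.6675, 1.0224, 0.372, 0.4824, 0.2443 → R0 = 4.9105
x·lx·mx: 0, 1.1219, 3.335, 3.0672, 1.488, 2.412, 1.4658 → Σ = 12.8899
T = 12.8899 / 4.9105 = 2.624967… → 2.625

2.625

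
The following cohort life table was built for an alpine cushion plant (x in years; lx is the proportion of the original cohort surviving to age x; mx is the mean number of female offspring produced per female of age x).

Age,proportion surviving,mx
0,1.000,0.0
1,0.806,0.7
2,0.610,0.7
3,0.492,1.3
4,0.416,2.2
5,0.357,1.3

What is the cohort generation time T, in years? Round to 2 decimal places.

lx·mx: 0, 0.5642, 0.427, 0.6396, 0.9152, 0.4641 → R0 = 3.0101
x·lx·mx: 0, 0.5642, 0.854, 1.9188, 3.6608, 2.3205 → Σ = 9.3183
T = 9.3183 / 3.0101 = 3.095678… → 3.10

3.10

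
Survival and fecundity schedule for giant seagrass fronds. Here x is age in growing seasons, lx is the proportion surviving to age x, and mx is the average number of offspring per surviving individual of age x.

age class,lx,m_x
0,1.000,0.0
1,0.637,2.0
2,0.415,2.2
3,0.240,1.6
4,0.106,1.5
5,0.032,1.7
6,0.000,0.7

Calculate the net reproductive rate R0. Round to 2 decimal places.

2.78

lx·mx by age: 0, 1.274, 0.913, 0.384, 0.159, 0.0544, 0
R0 = Σ lx·mx = 2.7844 → 2.78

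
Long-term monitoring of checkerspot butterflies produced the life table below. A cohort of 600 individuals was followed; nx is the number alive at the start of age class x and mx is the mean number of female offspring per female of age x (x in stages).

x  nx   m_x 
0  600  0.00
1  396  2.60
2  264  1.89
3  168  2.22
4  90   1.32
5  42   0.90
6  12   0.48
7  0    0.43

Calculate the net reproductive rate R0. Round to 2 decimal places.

lx = nx/n0 = nx/600: 1, 0.66, 0.44, 0.28, 0.15, 0.07, 0.02, 0
lx·mx by age: 0, 1.716, 0.8316, 0.6216, 0.198, 0.063, 0.0096, 0
R0 = Σ lx·mx = 3.4398 → 3.44

3.44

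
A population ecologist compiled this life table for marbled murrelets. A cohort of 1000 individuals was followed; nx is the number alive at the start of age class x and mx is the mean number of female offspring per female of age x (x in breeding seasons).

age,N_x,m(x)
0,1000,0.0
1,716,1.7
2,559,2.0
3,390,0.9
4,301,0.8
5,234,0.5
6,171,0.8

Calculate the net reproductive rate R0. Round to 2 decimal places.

3.18

lx = nx/n0 = nx/1000: 1, 0.716, 0.559, 0.39, 0.301, 0.234, 0.171
lx·mx by age: 0, 1.2172, 1.118, 0.351, 0.2408, 0.117, 0.1368
R0 = Σ lx·mx = 3.1808 → 3.18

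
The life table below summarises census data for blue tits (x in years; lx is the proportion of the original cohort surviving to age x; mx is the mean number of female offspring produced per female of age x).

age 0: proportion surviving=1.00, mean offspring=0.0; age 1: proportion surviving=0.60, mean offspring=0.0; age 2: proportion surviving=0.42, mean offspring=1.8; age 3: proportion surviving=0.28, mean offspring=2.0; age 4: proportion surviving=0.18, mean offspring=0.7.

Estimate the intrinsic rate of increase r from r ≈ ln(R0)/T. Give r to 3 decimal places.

R0 = Σ lx·mx = 0 + 0 + 0.756 + 0.56 + 0.126 = 1.442
Σ x·lx·mx = 3.696; T = 3.696/1.442 = 2.56311…
r ≈ ln(R0)/T = ln(1.442)/2.56311… = 0.14281… → 0.143

0.143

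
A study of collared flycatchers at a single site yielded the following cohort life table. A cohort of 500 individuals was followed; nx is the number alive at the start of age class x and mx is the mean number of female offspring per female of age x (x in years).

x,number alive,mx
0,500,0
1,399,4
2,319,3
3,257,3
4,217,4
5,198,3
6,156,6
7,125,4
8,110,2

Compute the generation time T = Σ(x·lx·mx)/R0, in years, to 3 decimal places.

lx = nx/n0 = nx/500: 1, 0.798, 0.638, 0.514, 0.434, 0.396, 0.312, 0.25, 0.22
lx·mx: 0, 3.192, 1.914, 1.542, 1.736, 1.188, 1.872, 1, 0.44 → R0 = 12.884
x·lx·mx: 0, 3.192, 3.828, 4.626, 6.944, 5.94, 11.232, 7, 3.52 → Σ = 46.282
T = 46.282 / 12.884 = 3.592207… → 3.592

3.592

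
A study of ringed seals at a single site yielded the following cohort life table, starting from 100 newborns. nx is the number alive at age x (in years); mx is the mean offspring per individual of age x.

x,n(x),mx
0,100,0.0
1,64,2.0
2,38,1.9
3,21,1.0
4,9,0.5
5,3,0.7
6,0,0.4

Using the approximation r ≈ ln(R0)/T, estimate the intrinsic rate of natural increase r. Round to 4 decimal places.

0.5154

lx = nx/n0 = nx/100: 1, 0.64, 0.38, 0.21, 0.09, 0.03, 0
R0 = Σ lx·mx = 0 + 1.28 + 0.722 + 0.21 + 0.045 + 0.021 + 0 = 2.278
Σ x·lx·mx = 3.639; T = 3.639/2.278 = 1.59745…
r ≈ ln(R0)/T = ln(2.278)/1.59745… = 0.515381… → 0.5154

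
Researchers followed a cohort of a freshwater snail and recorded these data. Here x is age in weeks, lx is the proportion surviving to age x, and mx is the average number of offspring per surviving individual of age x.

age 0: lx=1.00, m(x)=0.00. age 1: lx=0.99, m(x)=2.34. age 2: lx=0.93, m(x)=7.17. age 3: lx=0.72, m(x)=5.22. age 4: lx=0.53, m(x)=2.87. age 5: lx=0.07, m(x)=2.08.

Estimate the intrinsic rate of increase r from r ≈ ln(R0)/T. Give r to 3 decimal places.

R0 = Σ lx·mx = 0 + 2.3166 + 6.6681 + 3.7584 + 1.5211 + 0.1456 = 14.4098
Σ x·lx·mx = 33.7404; T = 33.7404/14.4098 = 2.34149…
r ≈ ln(R0)/T = ln(14.4098)/2.34149… = 1.13941… → 1.139

1.139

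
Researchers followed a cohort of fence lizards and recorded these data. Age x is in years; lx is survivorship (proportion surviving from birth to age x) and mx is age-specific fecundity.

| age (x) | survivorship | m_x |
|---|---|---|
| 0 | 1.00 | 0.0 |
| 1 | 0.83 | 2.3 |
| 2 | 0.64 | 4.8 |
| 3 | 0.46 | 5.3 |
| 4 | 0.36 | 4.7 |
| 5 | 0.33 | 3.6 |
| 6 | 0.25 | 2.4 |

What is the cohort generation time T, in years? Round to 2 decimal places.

lx·mx: 0, 1.909, 3.072, 2.438, 1.692, 1.188, 0.6 → R0 = 10.899
x·lx·mx: 0, 1.909, 6.144, 7.314, 6.768, 5.94, 3.6 → Σ = 31.675
T = 31.675 / 10.899 = 2.90623… → 2.91

2.91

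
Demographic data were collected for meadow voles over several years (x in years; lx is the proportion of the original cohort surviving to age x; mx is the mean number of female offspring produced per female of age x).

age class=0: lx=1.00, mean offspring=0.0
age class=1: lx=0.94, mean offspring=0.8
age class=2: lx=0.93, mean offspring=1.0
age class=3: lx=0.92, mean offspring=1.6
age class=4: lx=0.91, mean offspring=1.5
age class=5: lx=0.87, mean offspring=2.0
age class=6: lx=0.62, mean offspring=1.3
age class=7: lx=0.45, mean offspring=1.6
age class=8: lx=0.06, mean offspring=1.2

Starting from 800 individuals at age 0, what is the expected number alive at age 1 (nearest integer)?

Expected survivors = N0 · l_1 = 800 × 0.94 = 752 → 752

752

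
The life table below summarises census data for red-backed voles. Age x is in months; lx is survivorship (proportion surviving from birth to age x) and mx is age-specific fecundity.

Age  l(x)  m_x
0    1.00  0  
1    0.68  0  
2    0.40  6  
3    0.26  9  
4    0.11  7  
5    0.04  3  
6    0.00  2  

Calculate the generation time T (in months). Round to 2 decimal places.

lx·mx: 0, 0, 2.4, 2.34, 0.77, 0.12, 0 → R0 = 5.63
x·lx·mx: 0, 0, 4.8, 7.02, 3.08, 0.6, 0 → Σ = 15.5
T = 15.5 / 5.63 = 2.753108… → 2.75

2.75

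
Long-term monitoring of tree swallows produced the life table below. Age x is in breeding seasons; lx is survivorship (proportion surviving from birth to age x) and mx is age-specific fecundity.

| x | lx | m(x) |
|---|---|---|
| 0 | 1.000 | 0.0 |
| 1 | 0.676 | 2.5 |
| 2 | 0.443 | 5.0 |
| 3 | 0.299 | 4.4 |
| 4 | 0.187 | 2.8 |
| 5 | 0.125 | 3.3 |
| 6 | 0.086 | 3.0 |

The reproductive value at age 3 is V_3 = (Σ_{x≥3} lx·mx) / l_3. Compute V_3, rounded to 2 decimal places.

lx·mx for x ≥ 3: 1.3156, 0.5236, 0.4125, 0.258 → sum = 2.5097
V_3 = 2.5097 / l_3 = 2.5097 / 0.299 = 8.393645… → 8.39

8.39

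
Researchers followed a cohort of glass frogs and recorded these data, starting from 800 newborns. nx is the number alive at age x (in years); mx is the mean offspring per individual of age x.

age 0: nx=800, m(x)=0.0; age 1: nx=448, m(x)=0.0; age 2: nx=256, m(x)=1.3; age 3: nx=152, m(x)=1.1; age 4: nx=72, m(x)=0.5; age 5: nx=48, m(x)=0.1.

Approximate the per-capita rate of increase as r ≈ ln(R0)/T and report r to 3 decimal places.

lx = nx/n0 = nx/800: 1, 0.56, 0.32, 0.19, 0.09, 0.06
R0 = Σ lx·mx = 0 + 0 + 0.416 + 0.209 + 0.045 + 0.006 = 0.676
Σ x·lx·mx = 1.669; T = 1.669/0.676 = 2.46893…
r ≈ ln(R0)/T = ln(0.676)/2.46893… = -0.1586… → -0.159

-0.159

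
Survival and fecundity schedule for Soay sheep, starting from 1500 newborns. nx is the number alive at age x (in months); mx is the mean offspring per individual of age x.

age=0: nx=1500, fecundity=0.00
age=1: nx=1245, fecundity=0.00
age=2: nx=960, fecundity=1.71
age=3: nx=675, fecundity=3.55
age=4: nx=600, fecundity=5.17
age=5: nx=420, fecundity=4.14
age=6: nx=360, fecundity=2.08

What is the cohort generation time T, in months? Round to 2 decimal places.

lx = nx/n0 = nx/1500: 1, 0.83, 0.64, 0.45, 0.4, 0.28, 0.24
lx·mx: 0, 0, 1.0944, 1.5975, 2.068, 1.1592, 0.4992 → R0 = 6.4183
x·lx·mx: 0, 0, 2.1888, 4.7925, 8.272, 5.796, 2.9952 → Σ = 24.0445
T = 24.0445 / 6.4183 = 3.746241… → 3.75

3.75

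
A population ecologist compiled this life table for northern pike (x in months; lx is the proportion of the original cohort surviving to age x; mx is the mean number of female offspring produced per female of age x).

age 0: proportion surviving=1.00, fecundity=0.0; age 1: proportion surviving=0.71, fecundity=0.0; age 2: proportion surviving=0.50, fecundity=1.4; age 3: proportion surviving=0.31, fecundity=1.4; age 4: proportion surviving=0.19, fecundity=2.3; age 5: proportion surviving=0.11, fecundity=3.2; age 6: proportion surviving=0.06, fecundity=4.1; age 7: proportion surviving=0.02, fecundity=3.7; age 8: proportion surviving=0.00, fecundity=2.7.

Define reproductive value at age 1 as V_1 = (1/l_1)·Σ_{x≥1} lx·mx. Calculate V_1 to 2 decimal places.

lx·mx for x ≥ 1: 0, 0.7, 0.434, 0.437, 0.352, 0.246, 0.074, 0 → sum = 2.243
V_1 = 2.243 / l_1 = 2.243 / 0.71 = 3.159155… → 3.16

3.16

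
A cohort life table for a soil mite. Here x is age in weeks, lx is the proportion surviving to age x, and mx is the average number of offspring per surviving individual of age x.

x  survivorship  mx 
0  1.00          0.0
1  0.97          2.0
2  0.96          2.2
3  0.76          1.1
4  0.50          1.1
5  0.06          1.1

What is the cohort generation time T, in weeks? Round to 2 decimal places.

lx·mx: 0, 1.94, 2.112, 0.836, 0.55, 0.066 → R0 = 5.504
x·lx·mx: 0, 1.94, 4.224, 2.508, 2.2, 0.33 → Σ = 11.202
T = 11.202 / 5.504 = 2.035247… → 2.04

2.04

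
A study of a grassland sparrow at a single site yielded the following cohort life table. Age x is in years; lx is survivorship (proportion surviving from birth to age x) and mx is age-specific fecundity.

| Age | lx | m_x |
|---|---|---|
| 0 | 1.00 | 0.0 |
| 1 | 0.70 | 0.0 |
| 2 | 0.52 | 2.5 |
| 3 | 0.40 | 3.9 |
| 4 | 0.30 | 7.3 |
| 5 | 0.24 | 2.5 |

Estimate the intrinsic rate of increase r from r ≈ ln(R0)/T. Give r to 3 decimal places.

0.514

R0 = Σ lx·mx = 0 + 0 + 1.3 + 1.56 + 2.19 + 0.6 = 5.65
Σ x·lx·mx = 19.04; T = 19.04/5.65 = 3.36991…
r ≈ ln(R0)/T = ln(5.65)/3.36991… = 0.51386… → 0.514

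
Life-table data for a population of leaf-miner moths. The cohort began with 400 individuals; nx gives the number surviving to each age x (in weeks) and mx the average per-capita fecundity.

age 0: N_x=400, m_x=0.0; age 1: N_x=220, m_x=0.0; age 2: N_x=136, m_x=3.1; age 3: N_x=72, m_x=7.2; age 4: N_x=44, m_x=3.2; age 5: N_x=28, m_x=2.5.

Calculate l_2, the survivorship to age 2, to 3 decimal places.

0.340

l_2 = n_2/n_0 = 136/400 = 0.34 → 0.340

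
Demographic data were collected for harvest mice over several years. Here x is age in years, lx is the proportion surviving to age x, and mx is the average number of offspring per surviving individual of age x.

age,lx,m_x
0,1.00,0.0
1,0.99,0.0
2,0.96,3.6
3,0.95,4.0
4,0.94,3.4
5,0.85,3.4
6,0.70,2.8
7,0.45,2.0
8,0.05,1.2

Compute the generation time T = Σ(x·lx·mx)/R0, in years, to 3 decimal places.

3.941

lx·mx: 0, 0, 3.456, 3.8, 3.196, 2.89, 1.96, 0.9, 0.06 → R0 = 16.262
x·lx·mx: 0, 0, 6.912, 11.4, 12.784, 14.45, 11.76, 6.3, 0.48 → Σ = 64.086
T = 64.086 / 16.262 = 3.940844… → 3.941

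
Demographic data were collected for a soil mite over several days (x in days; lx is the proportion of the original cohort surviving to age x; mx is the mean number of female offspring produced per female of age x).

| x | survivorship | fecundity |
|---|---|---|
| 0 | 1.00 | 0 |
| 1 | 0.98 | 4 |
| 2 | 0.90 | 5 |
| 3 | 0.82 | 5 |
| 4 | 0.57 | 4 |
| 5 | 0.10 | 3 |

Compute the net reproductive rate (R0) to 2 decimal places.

lx·mx by age: 0, 3.92, 4.5, 4.1, 2.28, 0.3
R0 = Σ lx·mx = 15.1 → 15.10

15.10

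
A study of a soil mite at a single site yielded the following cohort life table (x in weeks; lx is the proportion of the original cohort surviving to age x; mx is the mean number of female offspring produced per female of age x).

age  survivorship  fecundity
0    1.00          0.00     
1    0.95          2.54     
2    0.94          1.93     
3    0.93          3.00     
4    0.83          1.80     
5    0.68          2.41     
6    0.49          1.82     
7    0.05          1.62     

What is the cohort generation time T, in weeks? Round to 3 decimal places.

lx·mx: 0, 2.413, 1.8142, 2.79, 1.494, 1.6388, 0.8918, 0.081 → R0 = 11.1228
x·lx·mx: 0, 2.413, 3.6284, 8.37, 5.976, 8.194, 5.3508, 0.567 → Σ = 34.4992
T = 34.4992 / 11.1228 = 3.101665… → 3.102

3.102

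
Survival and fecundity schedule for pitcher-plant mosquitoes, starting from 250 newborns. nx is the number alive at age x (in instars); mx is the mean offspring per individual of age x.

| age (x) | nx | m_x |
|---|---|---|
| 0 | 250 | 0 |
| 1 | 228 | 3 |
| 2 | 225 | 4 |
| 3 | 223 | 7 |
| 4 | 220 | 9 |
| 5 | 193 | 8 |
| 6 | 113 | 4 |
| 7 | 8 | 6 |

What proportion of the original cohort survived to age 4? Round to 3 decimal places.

l_4 = n_4/n_0 = 220/250 = 0.88 → 0.880

0.880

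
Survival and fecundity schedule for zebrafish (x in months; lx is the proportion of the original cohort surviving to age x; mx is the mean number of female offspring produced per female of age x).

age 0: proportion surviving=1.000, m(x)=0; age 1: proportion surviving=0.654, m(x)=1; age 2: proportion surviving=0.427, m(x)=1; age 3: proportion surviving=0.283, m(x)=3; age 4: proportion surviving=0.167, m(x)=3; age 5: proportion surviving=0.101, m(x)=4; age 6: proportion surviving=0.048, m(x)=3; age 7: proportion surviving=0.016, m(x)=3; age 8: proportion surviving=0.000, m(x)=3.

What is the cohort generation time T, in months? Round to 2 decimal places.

3.07

lx·mx: 0, 0.654, 0.427, 0.849, 0.501, 0.404, 0.144, 0.048, 0 → R0 = 3.027
x·lx·mx: 0, 0.654, 0.854, 2.547, 2.004, 2.02, 0.864, 0.336, 0 → Σ = 9.279
T = 9.279 / 3.027 = 3.065411… → 3.07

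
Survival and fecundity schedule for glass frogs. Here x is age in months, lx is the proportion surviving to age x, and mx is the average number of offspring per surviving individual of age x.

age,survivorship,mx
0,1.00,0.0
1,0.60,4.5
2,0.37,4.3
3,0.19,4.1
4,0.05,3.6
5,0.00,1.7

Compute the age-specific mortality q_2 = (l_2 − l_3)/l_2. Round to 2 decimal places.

0.49

q_2 = (l_2 − l_3) / l_2 = (0.37 − 0.19) / 0.37
     = 0.18 / 0.37 = 0.486486… → 0.49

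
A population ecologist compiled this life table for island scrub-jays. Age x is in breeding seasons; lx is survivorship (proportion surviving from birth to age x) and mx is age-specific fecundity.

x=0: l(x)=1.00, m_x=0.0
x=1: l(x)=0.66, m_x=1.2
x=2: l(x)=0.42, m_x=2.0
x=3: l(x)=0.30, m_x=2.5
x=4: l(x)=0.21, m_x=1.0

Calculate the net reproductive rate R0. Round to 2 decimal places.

lx·mx by age: 0, 0.792, 0.84, 0.75, 0.21
R0 = Σ lx·mx = 2.592 → 2.59

2.59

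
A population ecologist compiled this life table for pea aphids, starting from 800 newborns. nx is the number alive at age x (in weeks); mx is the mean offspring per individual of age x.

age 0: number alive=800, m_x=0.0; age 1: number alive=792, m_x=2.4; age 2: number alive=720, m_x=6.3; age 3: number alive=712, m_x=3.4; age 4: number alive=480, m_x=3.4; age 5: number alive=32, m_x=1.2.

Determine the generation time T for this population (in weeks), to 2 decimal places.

lx = nx/n0 = nx/800: 1, 0.99, 0.9, 0.89, 0.6, 0.04
lx·mx: 0, 2.376, 5.67, 3.026, 2.04, 0.048 → R0 = 13.16
x·lx·mx: 0, 2.376, 11.34, 9.078, 8.16, 0.24 → Σ = 31.194
T = 31.194 / 13.16 = 2.370365… → 2.37

2.37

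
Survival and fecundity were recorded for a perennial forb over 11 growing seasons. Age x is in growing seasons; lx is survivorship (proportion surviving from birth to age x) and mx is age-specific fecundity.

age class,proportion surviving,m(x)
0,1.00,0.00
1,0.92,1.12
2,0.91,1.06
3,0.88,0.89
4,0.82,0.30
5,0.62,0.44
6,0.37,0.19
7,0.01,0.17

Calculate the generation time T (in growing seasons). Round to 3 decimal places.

2.402

lx·mx: 0, 1.0304, 0.9646, 0.7832, 0.246, 0.2728, 0.0703, 0.0017 → R0 = 3.369
x·lx·mx: 0, 1.0304, 1.9292, 2.3496, 0.984, 1.364, 0.4218, 0.0119 → Σ = 8.0909
T = 8.0909 / 3.369 = 2.401573… → 2.402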